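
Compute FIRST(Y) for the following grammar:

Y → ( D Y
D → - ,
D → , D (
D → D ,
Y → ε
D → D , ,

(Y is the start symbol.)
{ '(', ε }

To compute FIRST(Y), examine every production with Y on the left-hand side, reading each right-hand side left to right until a non-nullable symbol is reached.

From Y → ( D Y:
  - '(' is a terminal: add '(' and stop
From Y → ε:
  - ε-production, so ε ∈ FIRST(Y)

Collecting: FIRST(Y) = { '(', ε }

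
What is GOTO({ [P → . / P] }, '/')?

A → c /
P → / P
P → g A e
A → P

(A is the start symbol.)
GOTO(I, '/') = CLOSURE({ [A → αX.β] : [A → α.Xβ] ∈ I, X = '/' })

Items with dot before '/', with the dot advanced:
  [P → . / P] → [P → / . P]
Closure of the advanced items:
  [P → / . P] has the dot before P: add [P → . / P], [P → . g A e]

GOTO = { [P → . / P], [P → . g A e], [P → / . P] }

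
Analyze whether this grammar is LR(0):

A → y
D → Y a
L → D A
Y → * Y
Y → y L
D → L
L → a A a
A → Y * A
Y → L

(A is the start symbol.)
No. Reduce-reduce conflict: [D → L .] and [Y → L .]

A grammar is LR(0) if no state in the canonical LR(0) collection has:
  - both a shift item (dot before a terminal) and a complete item (shift-reduce conflict), or
  - two or more complete items (reduce-reduce conflict; the accept item [A' → A .] counts as a complete item here).

Augment with A' → A and build the canonical LR(0) collection (I0 = CLOSURE({[A' → . A]}), then GOTO on every symbol after a dot until no new states appear). It has 18 states:
  I0: { [A → . Y * A], [A → . y], [A' → . A], [D → . L], [D → . Y a], [L → . D A], [L → . a A a], [Y → . * Y], [Y → . L], [Y → . y L] }  — shift
  I1: { [D → . L], [D → . Y a], [L → . D A], [L → . a A a], [Y → * . Y], [Y → . * Y], [Y → . L], [Y → . y L] }  — shift
  I2: { [A' → A .] }  — accept
  I3: { [A → . Y * A], [A → . y], [D → . L], [D → . Y a], [L → . D A], [L → . a A a], [L → D . A], [Y → . * Y], [Y → . L], [Y → . y L] }  — shift
  I4: { [D → L .], [Y → L .] }  — 2 reduces
  I5: { [A → Y . * A], [D → Y . a] }  — shift
  I6: { [A → . Y * A], [A → . y], [D → . L], [D → . Y a], [L → . D A], [L → . a A a], [L → a . A a], [Y → . * Y], [Y → . L], [Y → . y L] }  — shift
  I7: { [A → y .], [D → . L], [D → . Y a], [L → . D A], [L → . a A a], [Y → . * Y], [Y → . L], [Y → . y L], [Y → y . L] }  — shift, reduce
  I8: { [D → L .], [Y → L .], [Y → y L .] }  — 3 reduces
  I9: { [D → Y . a] }  — shift
  I10: { [D → . L], [D → . Y a], [L → . D A], [L → . a A a], [Y → . * Y], [Y → . L], [Y → . y L], [Y → y . L] }  — shift
  I11: { [D → Y a .] }  — reduce
  I12: { [L → a A . a] }  — shift
  I13: { [L → a A a .] }  — reduce
  I14: { [A → . Y * A], [A → . y], [A → Y * . A], [D → . L], [D → . Y a], [L → . D A], [L → . a A a], [Y → . * Y], [Y → . L], [Y → . y L] }  — shift
  I15: { [A → Y * A .] }  — reduce
  I16: { [L → D A .] }  — reduce
  I17: { [D → Y . a], [Y → * Y .] }  — shift, reduce

Conflict in state I4:
  Reduce-reduce conflict: [D → L .] and [Y → L .]
So the grammar is NOT LR(0).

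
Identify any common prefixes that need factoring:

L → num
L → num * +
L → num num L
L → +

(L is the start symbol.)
Left-factoring is needed when two productions for the same non-terminal
share a common prefix on the right-hand side.

Productions for L:
  L → num
  L → num * +
  L → num num L
  L → +

Found common prefix 'num' in productions for L

Answer: Yes, L has productions with common prefix 'num'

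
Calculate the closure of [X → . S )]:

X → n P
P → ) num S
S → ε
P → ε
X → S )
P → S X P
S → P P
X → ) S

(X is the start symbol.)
{ [P → . ) num S], [P → . S X P], [P → .], [S → . P P], [S → .], [X → . S )] }

Start with: [X → . S )]
  [X → . S )] has the dot before S: add [S → .], [S → . P P]
  [S → . P P] has the dot before P: add [P → . ) num S], [P → .], [P → . S X P]
No further items can be added.

CLOSURE = { [P → . ) num S], [P → . S X P], [P → .], [S → . P P], [S → .], [X → . S )] }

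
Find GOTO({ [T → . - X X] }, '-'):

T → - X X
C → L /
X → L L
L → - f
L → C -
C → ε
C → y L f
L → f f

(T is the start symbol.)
{ [C → . L /], [C → . y L f], [C → .], [L → . - f], [L → . C -], [L → . f f], [T → - . X X], [X → . L L] }

GOTO(I, '-') = CLOSURE({ [A → αX.β] : [A → α.Xβ] ∈ I, X = '-' })

Items with dot before '-', with the dot advanced:
  [T → . - X X] → [T → - . X X]
Closure of the advanced items:
  [T → - . X X] has the dot before X: add [X → . L L]
  [X → . L L] has the dot before L: add [L → . - f], [L → . C -], [L → . f f]
  [L → . C -] has the dot before C: add [C → . L /], [C → .], [C → . y L f]

GOTO = { [C → . L /], [C → . y L f], [C → .], [L → . - f], [L → . C -], [L → . f f], [T → - . X X], [X → . L L] }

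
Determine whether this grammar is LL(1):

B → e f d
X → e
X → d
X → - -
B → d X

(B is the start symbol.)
A grammar is LL(1) if for each non-terminal N with multiple productions, the predict sets of those productions are pairwise disjoint, where PREDICT(N → α) = (FIRST(α) \ {ε}) ∪ (FOLLOW(N) if α ⇒* ε).

For B:
  PREDICT(B → e f d) = { 'e' }
  PREDICT(B → d X) = { 'd' }
For X:
  PREDICT(X → e) = { 'e' }
  PREDICT(X → d) = { 'd' }
  PREDICT(X → '-' '-') = { '-' }

All predict sets are disjoint. The grammar IS LL(1).

Answer: Yes, the grammar is LL(1).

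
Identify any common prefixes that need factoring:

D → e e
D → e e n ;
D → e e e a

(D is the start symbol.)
Yes, D has productions with common prefix 'e e'

Left-factoring is needed when two productions for the same non-terminal
share a common prefix on the right-hand side.

Productions for D:
  D → e e
  D → e e n ;
  D → e e e a

Found common prefix 'e e' in productions for D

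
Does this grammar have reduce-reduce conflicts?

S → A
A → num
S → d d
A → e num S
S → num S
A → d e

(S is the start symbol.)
No reduce-reduce conflicts

Augment with S' → S and build the canonical LR(0) collection (I0 = CLOSURE({[S' → . S]}), then GOTO on every symbol after a dot until no new states appear). It has 11 states:
  I0: { [A → . d e], [A → . e num S], [A → . num], [S → . A], [S → . d d], [S → . num S], [S' → . S] }  — shift
  I1: { [S → A .] }  — reduce
  I2: { [S' → S .] }  — accept
  I3: { [A → d . e], [S → d . d] }  — shift
  I4: { [A → e . num S] }  — shift
  I5: { [A → . d e], [A → . e num S], [A → . num], [A → num .], [S → . A], [S → . d d], [S → . num S], [S → num . S] }  — shift, reduce
  I6: { [S → num S .] }  — reduce
  I7: { [A → . d e], [A → . e num S], [A → . num], [A → e num . S], [S → . A], [S → . d d], [S → . num S] }  — shift
  I8: { [A → e num S .] }  — reduce
  I9: { [S → d d .] }  — reduce
  I10: { [A → d e .] }  — reduce

No state contains more than one complete item.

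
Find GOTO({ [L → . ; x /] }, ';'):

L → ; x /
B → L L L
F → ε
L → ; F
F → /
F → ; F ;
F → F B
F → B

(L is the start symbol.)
{ [L → ; . x /] }

GOTO(I, ';') = CLOSURE({ [A → αX.β] : [A → α.Xβ] ∈ I, X = ';' })

Items with dot before ';', with the dot advanced:
  [L → . ; x /] → [L → ; . x /]
Closure adds nothing (no advanced item has the dot before a non-terminal).

GOTO = { [L → ; . x /] }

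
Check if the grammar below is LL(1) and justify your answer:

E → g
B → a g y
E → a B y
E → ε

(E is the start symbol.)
Yes, the grammar is LL(1).

A grammar is LL(1) if for each non-terminal N with multiple productions, the predict sets of those productions are pairwise disjoint, where PREDICT(N → α) = (FIRST(α) \ {ε}) ∪ (FOLLOW(N) if α ⇒* ε).

Relevant sets:
  FOLLOW(E) = { $ }

For E:
  PREDICT(E → g) = { 'g' }
  PREDICT(E → a B y) = { 'a' }
  PREDICT(E → ε) = { $ }
B has a single production, so nothing to check there.

All predict sets are disjoint. The grammar IS LL(1).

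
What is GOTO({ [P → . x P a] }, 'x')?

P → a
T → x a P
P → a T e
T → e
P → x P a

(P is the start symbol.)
GOTO(I, 'x') = CLOSURE({ [A → αX.β] : [A → α.Xβ] ∈ I, X = 'x' })

Items with dot before 'x', with the dot advanced:
  [P → . x P a] → [P → x . P a]
Closure of the advanced items:
  [P → x . P a] has the dot before P: add [P → . a], [P → . a T e], [P → . x P a]

GOTO = { [P → . a T e], [P → . a], [P → . x P a], [P → x . P a] }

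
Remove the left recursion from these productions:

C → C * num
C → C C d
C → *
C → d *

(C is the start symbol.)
C is directly left-recursive. The standard transformation for
  A → A α₁ | ... | A α_m | β₁ | ... | β_n
is
  A  → β₁ A' | ... | β_n A'
  A' → α₁ A' | ... | α_m A' | ε

C → * becomes C → * C'
C → d * becomes C → d * C'
C → C * num becomes C' → * num C'
C → C C d becomes C' → C d C'
Add C' → ε

Resulting grammar:
C → * C'
C → d * C'
C' → * num C'
C' → C d C'
C' → ε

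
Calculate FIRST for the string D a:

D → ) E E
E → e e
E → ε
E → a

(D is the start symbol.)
FIRST sets of the non-terminals involved (from the grammar, by fixed-point iteration):
  FIRST(D) = { ')' }

To compute FIRST(D a), process the symbols left to right:
Symbol D is a non-terminal. Add FIRST(D) \ {ε} = { ')' }
D is not nullable (ε ∉ FIRST(D)), so stop here.
FIRST(D a) = { ')' }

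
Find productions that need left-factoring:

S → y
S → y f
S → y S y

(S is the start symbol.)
Yes, S has productions with common prefix 'y'

Left-factoring is needed when two productions for the same non-terminal
share a common prefix on the right-hand side.

Productions for S:
  S → y
  S → y f
  S → y S y

Found common prefix 'y' in productions for S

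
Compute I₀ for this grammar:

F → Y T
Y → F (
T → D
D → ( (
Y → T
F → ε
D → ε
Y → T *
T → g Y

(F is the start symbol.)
First, augment the grammar with F' → F
I₀ = CLOSURE({ [F' → . F] }):
  [F' → . F] has the dot before F: add [F → . Y T], [F → .]
  [F → . Y T] has the dot before Y: add [Y → . F (], [Y → . T], [Y → . T *]
  [Y → . T] has the dot before T: add [T → . D], [T → . g Y]
  [T → . D] has the dot before D: add [D → . ( (], [D → .]
No further items can be added.

I₀ = { [D → . ( (], [D → .], [F → . Y T], [F → .], [F' → . F], [T → . D], [T → . g Y], [Y → . F (], [Y → . T *], [Y → . T] }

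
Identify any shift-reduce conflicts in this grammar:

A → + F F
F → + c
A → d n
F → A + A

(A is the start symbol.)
No shift-reduce conflicts

A shift-reduce conflict occurs when an LR(0) state has both:
  - a complete (reduce) item [A → α .] (dot at the end), and
  - a shift item [B → β . c γ] (dot before a terminal).

Augment with A' → A and build the canonical LR(0) collection (I0 = CLOSURE({[A' → . A]}), then GOTO on every symbol after a dot until no new states appear). It has 12 states:
  I0: { [A → . + F F], [A → . d n], [A' → . A] }  — shift
  I1: { [A → + . F F], [A → . + F F], [A → . d n], [F → . + c], [F → . A + A] }  — shift
  I2: { [A' → A .] }  — accept
  I3: { [A → d . n] }  — shift
  I4: { [A → d n .] }  — reduce
  I5: { [A → + . F F], [A → . + F F], [A → . d n], [F → + . c], [F → . + c], [F → . A + A] }  — shift
  I6: { [F → A . + A] }  — shift
  I7: { [A → + F . F], [A → . + F F], [A → . d n], [F → . + c], [F → . A + A] }  — shift
  I8: { [A → + F F .] }  — reduce
  I9: { [A → . + F F], [A → . d n], [F → A + . A] }  — shift
  I10: { [F → A + A .] }  — reduce
  I11: { [F → + c .] }  — reduce

No state contains both a complete item and a shift item.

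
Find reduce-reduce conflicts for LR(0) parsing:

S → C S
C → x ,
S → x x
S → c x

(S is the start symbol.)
No reduce-reduce conflicts

Augment with S' → S and build the canonical LR(0) collection (I0 = CLOSURE({[S' → . S]}), then GOTO on every symbol after a dot until no new states appear). It has 9 states:
  I0: { [C → . x ,], [S → . C S], [S → . c x], [S → . x x], [S' → . S] }  — shift
  I1: { [C → . x ,], [S → . C S], [S → . c x], [S → . x x], [S → C . S] }  — shift
  I2: { [S' → S .] }  — accept
  I3: { [S → c . x] }  — shift
  I4: { [C → x . ,], [S → x . x] }  — shift
  I5: { [C → x , .] }  — reduce
  I6: { [S → x x .] }  — reduce
  I7: { [S → c x .] }  — reduce
  I8: { [S → C S .] }  — reduce

No state contains more than one complete item.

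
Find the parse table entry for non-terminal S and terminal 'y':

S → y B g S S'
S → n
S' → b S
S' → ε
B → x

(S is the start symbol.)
To find M[S, 'y'], we find productions for S where 'y' is in the predict set (PREDICT(N → α) = (FIRST(α) \ {ε}) ∪ (FOLLOW(N) if α ⇒* ε)).

S → y B g S S': PREDICT = { 'y' }
  'y' is in predict set, so this production goes in M[S, 'y']
S → n: PREDICT = { 'n' }

M[S, 'y'] = S → y B g S S'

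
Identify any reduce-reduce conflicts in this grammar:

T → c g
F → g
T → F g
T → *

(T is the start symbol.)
No reduce-reduce conflicts

A reduce-reduce conflict occurs when an LR(0) state has two complete items [A → α .] and [B → β .] — both call for a reduction, and with no lookahead the parser cannot choose between them.

Augment with T' → T and build the canonical LR(0) collection (I0 = CLOSURE({[T' → . T]}), then GOTO on every symbol after a dot until no new states appear). It has 8 states:
  I0: { [F → . g], [T → . *], [T → . F g], [T → . c g], [T' → . T] }  — shift
  I1: { [T → * .] }  — reduce
  I2: { [T → F . g] }  — shift
  I3: { [T' → T .] }  — accept
  I4: { [T → c . g] }  — shift
  I5: { [F → g .] }  — reduce
  I6: { [T → c g .] }  — reduce
  I7: { [T → F g .] }  — reduce

No state contains more than one complete item.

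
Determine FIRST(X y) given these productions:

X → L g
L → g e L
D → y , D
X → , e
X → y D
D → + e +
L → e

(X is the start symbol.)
FIRST sets of the non-terminals involved (from the grammar, by fixed-point iteration):
  FIRST(X) = { ',', 'e', 'g', 'y' }

To compute FIRST(X y), process the symbols left to right:
Symbol X is a non-terminal. Add FIRST(X) \ {ε} = { ',', 'e', 'g', 'y' }
X is not nullable (ε ∉ FIRST(X)), so stop here.
FIRST(X y) = { ',', 'e', 'g', 'y' }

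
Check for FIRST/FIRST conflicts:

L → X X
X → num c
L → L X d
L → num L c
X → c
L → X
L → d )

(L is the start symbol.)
Yes. L → X X / L → L X d on { 'c', 'num' }; L → X X / L → num L c on { 'num' }; L → X X / L → X on { 'c', 'num' }; L → L X d / L → num L c on { 'num' }; L → L X d / L → X on { 'c', 'num' }; L → L X d / L → d ')' on { 'd' }; L → num L c / L → X on { 'num' }

A FIRST/FIRST conflict occurs when two productions N → α and N → β for the same non-terminal have FIRST(α) ∩ FIRST(β) ≠ ∅ (with ε ∈ FIRST of a nullable right-hand side, so two nullable alternatives also conflict).

FIRST sets of the non-terminals at (or reachable through a nullable prefix from) the front of some alternative:
  FIRST(X) = { 'c', 'num' }
  FIRST(L) = { 'c', 'd', 'num' }

Productions for L:
  L → X X: FIRST = { 'c', 'num' }
  L → L X d: FIRST = { 'c', 'd', 'num' }
  L → num L c: FIRST = { 'num' }
  L → X: FIRST = { 'c', 'num' }
  L → d ): FIRST = { 'd' }
Productions for X:
  X → num c: FIRST = { 'num' }
  X → c: FIRST = { 'c' }

Conflict for L: L → X X and L → L X d
  Overlap: { 'c', 'num' }
Conflict for L: L → X X and L → num L c
  Overlap: { 'num' }
Conflict for L: L → X X and L → X
  Overlap: { 'c', 'num' }
Conflict for L: L → L X d and L → num L c
  Overlap: { 'num' }
Conflict for L: L → L X d and L → X
  Overlap: { 'c', 'num' }
Conflict for L: L → L X d and L → d )
  Overlap: { 'd' }
Conflict for L: L → num L c and L → X
  Overlap: { 'num' }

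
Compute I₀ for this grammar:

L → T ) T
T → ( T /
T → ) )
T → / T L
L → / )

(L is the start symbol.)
First, augment the grammar with L' → L
I₀ = CLOSURE({ [L' → . L] }):
  [L' → . L] has the dot before L: add [L → . T ) T], [L → . / )]
  [L → . T ) T] has the dot before T: add [T → . ( T /], [T → . ) )], [T → . / T L]
No further items can be added.

I₀ = { [L → . / )], [L → . T ) T], [L' → . L], [T → . ( T /], [T → . ) )], [T → . / T L] }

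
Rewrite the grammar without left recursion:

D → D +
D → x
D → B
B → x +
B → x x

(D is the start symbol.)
D → x D'
D → B D'
D' → + D'
D' → ε
B → x +
B → x x

D is directly left-recursive. The standard transformation for
  A → A α₁ | ... | A α_m | β₁ | ... | β_n
is
  A  → β₁ A' | ... | β_n A'
  A' → α₁ A' | ... | α_m A' | ε

D → x becomes D → x D'
D → B becomes D → B D'
D → D + becomes D' → + D'
Add D' → ε

Productions for other non-terminals are unchanged:
  B → x +
  B → x x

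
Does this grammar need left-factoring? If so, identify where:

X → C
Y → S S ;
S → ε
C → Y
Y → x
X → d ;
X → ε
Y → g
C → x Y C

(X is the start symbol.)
Left-factoring is needed when two productions for the same non-terminal
share a common prefix on the right-hand side.

Productions for X:
  X → C
  X → d ;
  X → ε
Productions for Y:
  Y → S S ;
  Y → x
  Y → g
Productions for C:
  C → Y
  C → x Y C

No common prefixes found.

Answer: No, left-factoring is not needed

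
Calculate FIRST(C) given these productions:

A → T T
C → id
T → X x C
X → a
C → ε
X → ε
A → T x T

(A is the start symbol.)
{ 'id', ε }

To compute FIRST(C), examine every production with C on the left-hand side, reading each right-hand side left to right until a non-nullable symbol is reached.

From C → id:
  - id is a terminal: add 'id' and stop
From C → ε:
  - ε-production, so ε ∈ FIRST(C)

Collecting: FIRST(C) = { 'id', ε }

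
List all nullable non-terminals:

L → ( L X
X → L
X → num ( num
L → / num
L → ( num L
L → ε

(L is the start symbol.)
ε-productions: L → ε
So L is immediately nullable.
X → L: every symbol on the right is nullable, so X is nullable too.
Every non-terminal is now nullable.
Nullable = { 'L', 'X' }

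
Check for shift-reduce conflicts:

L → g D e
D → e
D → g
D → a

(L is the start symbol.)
No shift-reduce conflicts

A shift-reduce conflict occurs when an LR(0) state has both:
  - a complete (reduce) item [A → α .] (dot at the end), and
  - a shift item [B → β . c γ] (dot before a terminal).

Augment with L' → L and build the canonical LR(0) collection (I0 = CLOSURE({[L' → . L]}), then GOTO on every symbol after a dot until no new states appear). It has 8 states:
  I0: { [L → . g D e], [L' → . L] }  — shift
  I1: { [L' → L .] }  — accept
  I2: { [D → . a], [D → . e], [D → . g], [L → g . D e] }  — shift
  I3: { [L → g D . e] }  — shift
  I4: { [D → a .] }  — reduce
  I5: { [D → e .] }  — reduce
  I6: { [D → g .] }  — reduce
  I7: { [L → g D e .] }  — reduce

No state contains both a complete item and a shift item.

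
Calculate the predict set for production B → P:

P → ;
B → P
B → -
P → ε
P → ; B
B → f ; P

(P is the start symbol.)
PREDICT(B → P) = (FIRST(RHS) \ {ε}) ∪ (FOLLOW(B) if ε ∈ FIRST(RHS), i.e. RHS ⇒* ε)
FIRST(P) = { ';', ε }
FIRST(P) = { ';', ε }
ε ∈ FIRST(P) (the right-hand side is nullable), so add FOLLOW(B) = { $ }
PREDICT(B → P) = { $, ';' }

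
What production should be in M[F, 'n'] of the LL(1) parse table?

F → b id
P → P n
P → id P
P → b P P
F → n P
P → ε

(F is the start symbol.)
F → n P

To find M[F, 'n'], we find productions for F where 'n' is in the predict set (PREDICT(N → α) = (FIRST(α) \ {ε}) ∪ (FOLLOW(N) if α ⇒* ε)).

F → b id: PREDICT = { 'b' }
F → n P: PREDICT = { 'n' }
  'n' is in predict set, so this production goes in M[F, 'n']

M[F, 'n'] = F → n P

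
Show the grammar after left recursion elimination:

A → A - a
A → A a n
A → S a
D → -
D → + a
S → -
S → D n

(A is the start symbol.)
A → S a A'
A' → - a A'
A' → a n A'
A' → ε
D → -
D → + a
S → -
S → D n

A is directly left-recursive. The standard transformation for
  A → A α₁ | ... | A α_m | β₁ | ... | β_n
is
  A  → β₁ A' | ... | β_n A'
  A' → α₁ A' | ... | α_m A' | ε

A → S a becomes A → S a A'
A → A - a becomes A' → - a A'
A → A a n becomes A' → a n A'
Add A' → ε

Productions for other non-terminals are unchanged:
  D → -
  D → + a
  S → -
  S → D n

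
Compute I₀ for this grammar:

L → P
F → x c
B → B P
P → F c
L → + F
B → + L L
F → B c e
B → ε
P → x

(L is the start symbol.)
First, augment the grammar with L' → L
I₀ = CLOSURE({ [L' → . L] }):
  [L' → . L] has the dot before L: add [L → . P], [L → . + F]
  [L → . P] has the dot before P: add [P → . F c], [P → . x]
  [P → . F c] has the dot before F: add [F → . x c], [F → . B c e]
  [F → . B c e] has the dot before B: add [B → . B P], [B → . + L L], [B → .]
No further items can be added.

I₀ = { [B → . + L L], [B → . B P], [B → .], [F → . B c e], [F → . x c], [L → . + F], [L → . P], [L' → . L], [P → . F c], [P → . x] }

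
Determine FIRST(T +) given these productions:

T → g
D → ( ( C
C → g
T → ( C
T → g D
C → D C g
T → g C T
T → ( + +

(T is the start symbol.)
{ '(', 'g' }

FIRST sets of the non-terminals involved (from the grammar, by fixed-point iteration):
  FIRST(T) = { '(', 'g' }

To compute FIRST(T +), process the symbols left to right:
Symbol T is a non-terminal. Add FIRST(T) \ {ε} = { '(', 'g' }
T is not nullable (ε ∉ FIRST(T)), so stop here.
FIRST(T +) = { '(', 'g' }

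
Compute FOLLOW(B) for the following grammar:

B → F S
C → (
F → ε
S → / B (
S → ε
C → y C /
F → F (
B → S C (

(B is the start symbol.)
{ $, '(' }

To compute FOLLOW(B), find every occurrence of B on a right-hand side N → α B β: add FIRST(β) \ {ε}, and if β is empty or nullable also add FOLLOW(N). Iterate to a fixed point.

B is the start symbol, so $ ∈ FOLLOW(B).
In S → / B (: B is followed by '(', add FIRST('(') \ {ε} = { '(' }

Taking the union: FOLLOW(B) = { $, '(' }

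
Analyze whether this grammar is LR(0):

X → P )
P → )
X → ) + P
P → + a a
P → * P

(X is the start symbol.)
A grammar is LR(0) if no state in the canonical LR(0) collection has:
  - both a shift item (dot before a terminal) and a complete item (shift-reduce conflict), or
  - two or more complete items (reduce-reduce conflict; the accept item [X' → X .] counts as a complete item here).

Augment with X' → X and build the canonical LR(0) collection (I0 = CLOSURE({[X' → . X]}), then GOTO on every symbol after a dot until no new states appear). It has 13 states:
  I0: { [P → . )], [P → . * P], [P → . + a a], [X → . ) + P], [X → . P )], [X' → . X] }  — shift
  I1: { [P → ) .], [X → ) . + P] }  — shift, reduce
  I2: { [P → * . P], [P → . )], [P → . * P], [P → . + a a] }  — shift
  I3: { [P → + . a a] }  — shift
  I4: { [X → P . )] }  — shift
  I5: { [X' → X .] }  — accept
  I6: { [X → P ) .] }  — reduce
  I7: { [P → + a . a] }  — shift
  I8: { [P → + a a .] }  — reduce
  I9: { [P → ) .] }  — reduce
  I10: { [P → * P .] }  — reduce
  I11: { [P → . )], [P → . * P], [P → . + a a], [X → ) + . P] }  — shift
  I12: { [X → ) + P .] }  — reduce

Conflict in state I1:
  Shift-reduce conflict between [P → ) .] and [X → ) . + P]
So the grammar is NOT LR(0).

Answer: No. Shift-reduce conflict between [P → ) .] and [X → ) . + P]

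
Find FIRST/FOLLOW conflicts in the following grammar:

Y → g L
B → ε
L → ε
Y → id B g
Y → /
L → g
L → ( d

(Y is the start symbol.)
No FIRST/FOLLOW conflicts.

A FIRST/FOLLOW conflict occurs when a non-terminal N has a nullable alternative N → β (β ⇒* ε) and another alternative N → α with FIRST(α) ∩ FOLLOW(N) ≠ ∅: on such a lookahead the parser cannot decide between expanding α and letting N vanish via β.

Nullable non-terminals: B, L.
B has a nullable alternative but only one production, so nothing to check.

L: nullable alternative(s) L → ε; FOLLOW(L) = { $ }
  L → ε: FIRST \ {ε} = { } — this is the only nullable alternative, skip
  L → g: FIRST \ {ε} = { 'g' } — disjoint from FOLLOW(L)
  L → ( d: FIRST \ {ε} = { '(' } — disjoint from FOLLOW(L)

Y has no nullable alternative, so no FIRST/FOLLOW check is needed there.

No FIRST/FOLLOW conflicts found.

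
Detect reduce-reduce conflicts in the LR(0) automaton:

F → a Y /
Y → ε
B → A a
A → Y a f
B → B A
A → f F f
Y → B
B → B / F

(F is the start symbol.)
Augment with F' → F and build the canonical LR(0) collection (I0 = CLOSURE({[F' → . F]}), then GOTO on every symbol after a dot until no new states appear). It has 17 states:
  I0: { [F → . a Y /], [F' → . F] }  — shift
  I1: { [F' → F .] }  — accept
  I2: { [A → . Y a f], [A → . f F f], [B → . A a], [B → . B / F], [B → . B A], [F → a . Y /], [Y → . B], [Y → .] }  — shift, reduce
  I3: { [B → A . a] }  — shift
  I4: { [A → . Y a f], [A → . f F f], [B → . A a], [B → . B / F], [B → . B A], [B → B . / F], [B → B . A], [Y → . B], [Y → .], [Y → B .] }  — shift, 2 reduces
  I5: { [A → Y . a f], [F → a Y . /] }  — shift
  I6: { [A → f . F f], [F → . a Y /] }  — shift
  I7: { [A → f F . f] }  — shift
  I8: { [A → f F f .] }  — reduce
  I9: { [F → a Y / .] }  — reduce
  I10: { [A → Y a . f] }  — shift
  I11: { [A → Y a f .] }  — reduce
  I12: { [B → B / . F], [F → . a Y /] }  — shift
  I13: { [B → A . a], [B → B A .] }  — shift, reduce
  I14: { [A → Y . a f] }  — shift
  I15: { [B → A a .] }  — reduce
  I16: { [B → B / F .] }  — reduce

I4 contains complete items [Y → .], [Y → B .] — reduce-reduce conflict.

Answer: Yes — I4: [Y → .] vs [Y → B .]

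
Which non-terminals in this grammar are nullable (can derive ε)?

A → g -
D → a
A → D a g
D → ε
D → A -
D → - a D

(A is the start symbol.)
{ 'D' }

A non-terminal is nullable if it can derive ε (the empty string): either it has an ε-production, or it has a production whose right-hand side consists entirely of nullable non-terminals.

ε-productions: D → ε
So D is immediately nullable.
No further non-terminal can be added: every production for the remaining non-terminals contains a terminal or a non-nullable non-terminal.
Nullable = { 'D' }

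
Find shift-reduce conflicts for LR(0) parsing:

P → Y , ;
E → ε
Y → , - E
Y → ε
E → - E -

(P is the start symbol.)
Yes — I0: [Y → .] vs [Y → . , - E]; I6: [E → .] vs [E → . - E -]; I7: [E → .] vs [E → . - E -]

A shift-reduce conflict occurs when an LR(0) state has both:
  - a complete (reduce) item [A → α .] (dot at the end), and
  - a shift item [B → β . c γ] (dot before a terminal).

Augment with P' → P and build the canonical LR(0) collection (I0 = CLOSURE({[P' → . P]}), then GOTO on every symbol after a dot until no new states appear). It has 11 states:
  I0: { [P → . Y , ;], [P' → . P], [Y → . , - E], [Y → .] }  — shift, reduce
  I1: { [Y → , . - E] }  — shift
  I2: { [P' → P .] }  — accept
  I3: { [P → Y . , ;] }  — shift
  I4: { [P → Y , . ;] }  — shift
  I5: { [P → Y , ; .] }  — reduce
  I6: { [E → . - E -], [E → .], [Y → , - . E] }  — shift, reduce
  I7: { [E → - . E -], [E → . - E -], [E → .] }  — shift, reduce
  I8: { [Y → , - E .] }  — reduce
  I9: { [E → - E . -] }  — shift
  I10: { [E → - E - .] }  — reduce

I0 contains reduce item [Y → .] and shift item [Y → . , - E] — shift-reduce conflict.
I6 contains reduce item [E → .] and shift item [E → . - E -] — shift-reduce conflict.
I7 contains reduce item [E → .] and shift item [E → . - E -] — shift-reduce conflict.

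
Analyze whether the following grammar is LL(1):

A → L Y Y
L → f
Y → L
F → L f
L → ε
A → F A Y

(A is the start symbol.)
No. Predict set conflict for A: { 'f' }

A grammar is LL(1) if for each non-terminal N with multiple productions, the predict sets of those productions are pairwise disjoint, where PREDICT(N → α) = (FIRST(α) \ {ε}) ∪ (FOLLOW(N) if α ⇒* ε).

Relevant sets:
  FIRST(L) = { 'f', ε }
  FIRST(Y) = { 'f', ε }
  FIRST(F) = { 'f' }
  FOLLOW(A) = { $, 'f' }
  FOLLOW(L) = { $, 'f' }

For A:
  PREDICT(A → L Y Y) = { $, 'f' }
  PREDICT(A → F A Y) = { 'f' }
For L:
  PREDICT(L → f) = { 'f' }
  PREDICT(L → ε) = { $, 'f' }
Y, F have a single production, so nothing to check there.

Conflict found: Predict set conflict for A: { 'f' }
The grammar is NOT LL(1).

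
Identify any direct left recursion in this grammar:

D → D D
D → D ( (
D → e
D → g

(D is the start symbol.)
Yes, D is left-recursive

Direct left recursion occurs when N → N α for some non-terminal N (the right-hand side begins with the left-hand side itself).

D → D D: LEFT RECURSIVE (starts with D)
D → D ( (: LEFT RECURSIVE (starts with D)
D → e: starts with e
D → g: starts with g

The grammar has direct left recursion on: D.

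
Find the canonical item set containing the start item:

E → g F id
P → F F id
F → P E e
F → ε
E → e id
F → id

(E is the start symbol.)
{ [E → . e id], [E → . g F id], [E' → . E] }

First, augment the grammar with E' → E
I₀ = CLOSURE({ [E' → . E] }):
  [E' → . E] has the dot before E: add [E → . g F id], [E → . e id]
No further items can be added.

I₀ = { [E → . e id], [E → . g F id], [E' → . E] }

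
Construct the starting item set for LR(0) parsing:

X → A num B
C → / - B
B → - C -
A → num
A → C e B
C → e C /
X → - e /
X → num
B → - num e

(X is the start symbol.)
{ [A → . C e B], [A → . num], [C → . / - B], [C → . e C /], [X → . - e /], [X → . A num B], [X → . num], [X' → . X] }

First, augment the grammar with X' → X
I₀ = CLOSURE({ [X' → . X] }):
  [X' → . X] has the dot before X: add [X → . A num B], [X → . - e /], [X → . num]
  [X → . A num B] has the dot before A: add [A → . num], [A → . C e B]
  [A → . C e B] has the dot before C: add [C → . / - B], [C → . e C /]
No further items can be added.

I₀ = { [A → . C e B], [A → . num], [C → . / - B], [C → . e C /], [X → . - e /], [X → . A num B], [X → . num], [X' → . X] }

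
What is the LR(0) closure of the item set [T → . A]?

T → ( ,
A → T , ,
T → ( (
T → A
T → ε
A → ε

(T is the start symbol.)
To compute CLOSURE, for each item [A → α.Bβ] where B is a non-terminal, add [B → .γ] for all productions B → γ; repeat for the newly added items until nothing changes.

Start with: [T → . A]
  [T → . A] has the dot before A: add [A → . T , ,], [A → .]
  [A → . T , ,] has the dot before T: add [T → . ( ,], [T → . ( (], [T → .]
No further items can be added.

CLOSURE = { [A → . T , ,], [A → .], [T → . ( (], [T → . ( ,], [T → . A], [T → .] }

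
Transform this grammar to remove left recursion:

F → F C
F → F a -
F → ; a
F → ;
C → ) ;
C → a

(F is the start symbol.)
F → ; a F'
F → ; F'
F' → C F'
F' → a - F'
F' → ε
C → ) ;
C → a

F is directly left-recursive. The standard transformation for
  A → A α₁ | ... | A α_m | β₁ | ... | β_n
is
  A  → β₁ A' | ... | β_n A'
  A' → α₁ A' | ... | α_m A' | ε

F → ; a becomes F → ; a F'
F → ; becomes F → ; F'
F → F C becomes F' → C F'
F → F a - becomes F' → a - F'
Add F' → ε

Productions for other non-terminals are unchanged:
  C → ) ;
  C → a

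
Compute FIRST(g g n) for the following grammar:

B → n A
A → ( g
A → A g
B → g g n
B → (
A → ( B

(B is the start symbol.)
To compute FIRST(g g n), process the symbols left to right:
Symbol g is a terminal. Add 'g' and stop.
FIRST(g g n) = { 'g' }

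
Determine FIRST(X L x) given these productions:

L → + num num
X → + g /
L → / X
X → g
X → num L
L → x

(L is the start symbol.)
FIRST sets of the non-terminals involved (from the grammar, by fixed-point iteration):
  FIRST(X) = { '+', 'g', 'num' }

To compute FIRST(X L x), process the symbols left to right:
Symbol X is a non-terminal. Add FIRST(X) \ {ε} = { '+', 'g', 'num' }
X is not nullable (ε ∉ FIRST(X)), so stop here.
FIRST(X L x) = { '+', 'g', 'num' }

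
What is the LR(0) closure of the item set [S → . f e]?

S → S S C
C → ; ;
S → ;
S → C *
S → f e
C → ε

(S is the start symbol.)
{ [S → . f e] }

To compute CLOSURE, for each item [A → α.Bβ] where B is a non-terminal, add [B → .γ] for all productions B → γ; repeat for the newly added items until nothing changes.

Start with: [S → . f e]
The dot precedes the terminal f, so nothing is added.

CLOSURE = { [S → . f e] }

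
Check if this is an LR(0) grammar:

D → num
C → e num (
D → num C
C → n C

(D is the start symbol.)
Augment with D' → D and build the canonical LR(0) collection (I0 = CLOSURE({[D' → . D]}), then GOTO on every symbol after a dot until no new states appear). It has 9 states:
  I0: { [D → . num C], [D → . num], [D' → . D] }  — shift
  I1: { [D' → D .] }  — accept
  I2: { [C → . e num (], [C → . n C], [D → num . C], [D → num .] }  — shift, reduce
  I3: { [D → num C .] }  — reduce
  I4: { [C → e . num (] }  — shift
  I5: { [C → . e num (], [C → . n C], [C → n . C] }  — shift
  I6: { [C → n C .] }  — reduce
  I7: { [C → e num . (] }  — shift
  I8: { [C → e num ( .] }  — reduce

Conflict in state I2:
  Shift-reduce conflict between [D → num .] and [C → . e num (]
So the grammar is NOT LR(0).

Answer: No. Shift-reduce conflict between [D → num .] and [C → . e num (]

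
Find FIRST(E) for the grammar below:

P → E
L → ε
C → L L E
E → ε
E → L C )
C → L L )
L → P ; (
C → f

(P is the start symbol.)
{ ')', ';', 'f', ε }

To compute FIRST(E), examine every production with E on the left-hand side, reading each right-hand side left to right until a non-nullable symbol is reached.

FIRST sets of the other non-terminals involved (by the same procedure, iterated to a fixed point):
  FIRST(L) = { ')', ';', 'f', ε }
  FIRST(C) = { ')', ';', 'f', ε }

From E → ε:
  - ε-production, so ε ∈ FIRST(E)
From E → L C ):
  - L is a non-terminal: add FIRST(L) \ {ε} = { ')', ';', 'f' }
    L is nullable, so continue to the next symbol
  - C is a non-terminal: add FIRST(C) \ {ε} = { ')', ';', 'f' }
    C is nullable, so continue to the next symbol
  - ')' is a terminal: add ')' and stop

Collecting: FIRST(E) = { ')', ';', 'f', ε }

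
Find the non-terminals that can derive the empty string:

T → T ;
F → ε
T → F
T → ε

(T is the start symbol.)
{ 'F', 'T' }

A non-terminal is nullable if it can derive ε (the empty string): either it has an ε-production, or it has a production whose right-hand side consists entirely of nullable non-terminals.

ε-productions: F → ε, T → ε
So F, T are immediately nullable.
Every non-terminal is now nullable.
Nullable = { 'F', 'T' }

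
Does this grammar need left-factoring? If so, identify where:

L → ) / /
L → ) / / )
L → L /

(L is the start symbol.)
Yes, L has productions with common prefix ') / /'

Left-factoring is needed when two productions for the same non-terminal
share a common prefix on the right-hand side.

Productions for L:
  L → ) / /
  L → ) / / )
  L → L /

Found common prefix ') / /' in productions for L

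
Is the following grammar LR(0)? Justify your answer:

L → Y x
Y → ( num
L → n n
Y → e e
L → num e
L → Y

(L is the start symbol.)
A grammar is LR(0) if no state in the canonical LR(0) collection has:
  - both a shift item (dot before a terminal) and a complete item (shift-reduce conflict), or
  - two or more complete items (reduce-reduce conflict; the accept item [L' → L .] counts as a complete item here).

Augment with L' → L and build the canonical LR(0) collection (I0 = CLOSURE({[L' → . L]}), then GOTO on every symbol after a dot until no new states appear). It has 12 states:
  I0: { [L → . Y x], [L → . Y], [L → . n n], [L → . num e], [L' → . L], [Y → . ( num], [Y → . e e] }  — shift
  I1: { [Y → ( . num] }  — shift
  I2: { [L' → L .] }  — accept
  I3: { [L → Y . x], [L → Y .] }  — shift, reduce
  I4: { [Y → e . e] }  — shift
  I5: { [L → n . n] }  — shift
  I6: { [L → num . e] }  — shift
  I7: { [L → num e .] }  — reduce
  I8: { [L → n n .] }  — reduce
  I9: { [Y → e e .] }  — reduce
  I10: { [L → Y x .] }  — reduce
  I11: { [Y → ( num .] }  — reduce

Conflict in state I3:
  Shift-reduce conflict between [L → Y .] and [L → Y . x]
So the grammar is NOT LR(0).

Answer: No. Shift-reduce conflict between [L → Y .] and [L → Y . x]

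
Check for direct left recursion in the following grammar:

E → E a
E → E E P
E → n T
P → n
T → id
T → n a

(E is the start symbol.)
Yes, E is left-recursive

E → E a: LEFT RECURSIVE (starts with E)
E → E E P: LEFT RECURSIVE (starts with E)
E → n T: starts with n
P → n: starts with n
T → id: starts with id
T → n a: starts with n

The grammar has direct left recursion on: E.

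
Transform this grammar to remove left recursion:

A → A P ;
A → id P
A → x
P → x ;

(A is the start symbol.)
A is directly left-recursive. The standard transformation for
  A → A α₁ | ... | A α_m | β₁ | ... | β_n
is
  A  → β₁ A' | ... | β_n A'
  A' → α₁ A' | ... | α_m A' | ε

A → id P becomes A → id P A'
A → x becomes A → x A'
A → A P ; becomes A' → P ; A'
Add A' → ε

Productions for other non-terminals are unchanged:
  P → x ;

Resulting grammar:
A → id P A'
A → x A'
A' → P ; A'
A' → ε
P → x ;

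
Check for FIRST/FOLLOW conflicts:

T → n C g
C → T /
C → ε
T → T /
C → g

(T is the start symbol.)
Yes. C → g with FOLLOW(C) on { 'g' }

A FIRST/FOLLOW conflict occurs when a non-terminal N has a nullable alternative N → β (β ⇒* ε) and another alternative N → α with FIRST(α) ∩ FOLLOW(N) ≠ ∅: on such a lookahead the parser cannot decide between expanding α and letting N vanish via β.

Nullable non-terminals: C.
FIRST sets used below: FIRST(T) = { 'n' }

C: nullable alternative(s) C → ε; FOLLOW(C) = { 'g' }
  C → T /: FIRST \ {ε} = { 'n' } — disjoint from FOLLOW(C)
  C → ε: FIRST \ {ε} = { } — this is the only nullable alternative, skip
  C → g: FIRST \ {ε} = { 'g' } — overlaps FOLLOW(C) on { 'g' }: CONFLICT

T has no nullable alternative, so no FIRST/FOLLOW check is needed there.

So the grammar has 1 FIRST/FOLLOW conflict (marked CONFLICT above).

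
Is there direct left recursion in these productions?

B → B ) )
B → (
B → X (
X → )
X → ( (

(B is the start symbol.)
Direct left recursion occurs when N → N α for some non-terminal N (the right-hand side begins with the left-hand side itself).

B → B ) ): LEFT RECURSIVE (starts with B)
B → (: starts with '('
B → X (: starts with X
X → ): starts with ')'
X → ( (: starts with '('

The grammar has direct left recursion on: B.

Answer: Yes, B is left-recursive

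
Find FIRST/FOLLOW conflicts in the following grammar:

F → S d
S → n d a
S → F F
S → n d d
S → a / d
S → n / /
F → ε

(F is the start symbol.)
Yes. F → S d with FOLLOW(F) on { 'a', 'd', 'n' }

A FIRST/FOLLOW conflict occurs when a non-terminal N has a nullable alternative N → β (β ⇒* ε) and another alternative N → α with FIRST(α) ∩ FOLLOW(N) ≠ ∅: on such a lookahead the parser cannot decide between expanding α and letting N vanish via β.

Nullable non-terminals: F, S.
FIRST sets used below: FIRST(S) = { 'a', 'd', 'n', ε }, FIRST(F) = { 'a', 'd', 'n', ε }

F: nullable alternative(s) F → ε; FOLLOW(F) = { $, 'a', 'd', 'n' }
  F → S d: FIRST \ {ε} = { 'a', 'd', 'n' } — overlaps FOLLOW(F) on { 'a', 'd', 'n' }: CONFLICT
  F → ε: FIRST \ {ε} = { } — this is the only nullable alternative, skip

S: nullable alternative(s) S → F F; FOLLOW(S) = { 'd' }
  S → n d a: FIRST \ {ε} = { 'n' } — disjoint from FOLLOW(S)
  S → F F: FIRST \ {ε} = { 'a', 'd', 'n' } — this is the only nullable alternative, skip
  S → n d d: FIRST \ {ε} = { 'n' } — disjoint from FOLLOW(S)
  S → a / d: FIRST \ {ε} = { 'a' } — disjoint from FOLLOW(S)
  S → n / /: FIRST \ {ε} = { 'n' } — disjoint from FOLLOW(S)

So the grammar has 1 FIRST/FOLLOW conflict (marked CONFLICT above).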